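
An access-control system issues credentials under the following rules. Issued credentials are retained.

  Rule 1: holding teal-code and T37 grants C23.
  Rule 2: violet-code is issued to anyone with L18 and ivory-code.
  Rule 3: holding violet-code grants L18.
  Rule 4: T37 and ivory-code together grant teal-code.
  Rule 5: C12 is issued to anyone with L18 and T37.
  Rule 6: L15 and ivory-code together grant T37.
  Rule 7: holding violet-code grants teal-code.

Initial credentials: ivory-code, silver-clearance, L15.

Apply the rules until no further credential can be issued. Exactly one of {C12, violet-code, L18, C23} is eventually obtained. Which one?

C23

Holding L15 and ivory-code grants T37 (Rule 6).
Holding T37 and ivory-code grants teal-code (Rule 4).
Holding teal-code and T37 grants C23 (Rule 1).
violet-code would need L18 and ivory-code (Rule 2), but L18 is never granted. L18 would need violet-code (Rule 3), but violet-code is never granted. C12 would need L18 and T37 (Rule 5), but L18 is never granted.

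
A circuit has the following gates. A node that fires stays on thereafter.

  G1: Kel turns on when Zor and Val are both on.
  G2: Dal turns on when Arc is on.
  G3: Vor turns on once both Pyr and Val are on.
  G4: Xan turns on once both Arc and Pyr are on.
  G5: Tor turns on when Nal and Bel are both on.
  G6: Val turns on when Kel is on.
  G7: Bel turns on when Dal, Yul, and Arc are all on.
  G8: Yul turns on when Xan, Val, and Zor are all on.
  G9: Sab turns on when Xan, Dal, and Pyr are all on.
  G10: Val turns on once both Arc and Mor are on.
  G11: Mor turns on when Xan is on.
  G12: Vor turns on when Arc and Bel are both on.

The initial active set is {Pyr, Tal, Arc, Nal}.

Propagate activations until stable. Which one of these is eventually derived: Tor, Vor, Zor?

Vor

G4: Arc and Pyr on → Xan on.
Xan is on, so Mor turns on (G11).
Arc and Mor are on, so Val turns on (G10).
G3: Pyr and Val on → Vor on.
Tor would need Nal and Bel (G5), but Bel never turns on. No rule produces Zor, and it is not given.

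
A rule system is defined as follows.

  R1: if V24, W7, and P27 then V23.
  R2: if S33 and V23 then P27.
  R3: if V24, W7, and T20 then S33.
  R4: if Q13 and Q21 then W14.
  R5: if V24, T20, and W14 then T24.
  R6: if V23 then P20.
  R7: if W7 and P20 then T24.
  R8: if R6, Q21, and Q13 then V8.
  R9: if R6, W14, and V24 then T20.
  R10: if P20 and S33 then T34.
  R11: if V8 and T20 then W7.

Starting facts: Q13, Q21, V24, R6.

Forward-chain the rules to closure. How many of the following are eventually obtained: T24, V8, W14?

3

R6, Q21, and Q13 hold, so V8 follows (R8).
Q13 and Q21 hold, so W14 follows (R4).
R6, W14, and V24 hold, so T20 follows (R9).
V24, T20, and W14 hold, so T24 follows (R5).
T24: reached.
V8: reached.
W14: reached.
All 3 are reached.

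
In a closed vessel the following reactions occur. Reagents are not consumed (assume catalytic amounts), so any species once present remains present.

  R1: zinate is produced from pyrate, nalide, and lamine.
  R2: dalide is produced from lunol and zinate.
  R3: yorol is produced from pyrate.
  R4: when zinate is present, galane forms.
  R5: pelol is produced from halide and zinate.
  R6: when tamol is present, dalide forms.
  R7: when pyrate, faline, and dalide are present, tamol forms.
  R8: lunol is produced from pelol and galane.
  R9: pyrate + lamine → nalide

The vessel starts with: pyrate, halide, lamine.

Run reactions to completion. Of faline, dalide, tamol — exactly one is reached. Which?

dalide

pyrate and lamine present → nalide forms (R9).
pyrate, nalide, and lamine present → zinate forms (R1).
halide and zinate present → pelol forms (R5).
zinate present → galane forms (R4).
pelol and galane present → lunol forms (R8).
lunol and zinate present → dalide forms (R2).
No rule produces faline, and it is not given. tamol would need pyrate, faline, and dalide (R7), but faline never forms.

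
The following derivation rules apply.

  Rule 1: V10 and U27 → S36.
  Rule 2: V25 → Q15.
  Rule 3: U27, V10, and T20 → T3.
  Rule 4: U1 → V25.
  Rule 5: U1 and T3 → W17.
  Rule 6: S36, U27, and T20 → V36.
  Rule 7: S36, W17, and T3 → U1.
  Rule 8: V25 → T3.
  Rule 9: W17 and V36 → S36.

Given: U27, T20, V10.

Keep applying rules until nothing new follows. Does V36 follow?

Yes

V10 and U27 hold, so S36 follows (Rule 1).
From S36, U27, and T20, Rule 6 gives V36.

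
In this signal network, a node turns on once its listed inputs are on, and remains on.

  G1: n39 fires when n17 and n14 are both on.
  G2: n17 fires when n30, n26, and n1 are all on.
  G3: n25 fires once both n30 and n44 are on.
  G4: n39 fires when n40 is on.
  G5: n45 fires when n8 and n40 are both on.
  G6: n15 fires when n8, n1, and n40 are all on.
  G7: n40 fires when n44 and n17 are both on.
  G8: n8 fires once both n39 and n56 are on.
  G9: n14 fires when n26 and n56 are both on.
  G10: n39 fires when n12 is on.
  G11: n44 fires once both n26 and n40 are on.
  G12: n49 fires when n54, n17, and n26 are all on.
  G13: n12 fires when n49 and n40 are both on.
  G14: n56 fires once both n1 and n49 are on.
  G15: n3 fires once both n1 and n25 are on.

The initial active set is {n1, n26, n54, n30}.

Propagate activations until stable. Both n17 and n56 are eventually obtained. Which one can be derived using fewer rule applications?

n17

n17: n30, n26, and n1 are on, so n17 fires (G2). [1 rule application]
n56: n30, n26, and n1 are on, so n17 fires (G2). G12: n54, n17, and n26 on → n49 on. n1 and n49 are on, so n56 fires (G14). [3 rule applications]
n17 needs fewer.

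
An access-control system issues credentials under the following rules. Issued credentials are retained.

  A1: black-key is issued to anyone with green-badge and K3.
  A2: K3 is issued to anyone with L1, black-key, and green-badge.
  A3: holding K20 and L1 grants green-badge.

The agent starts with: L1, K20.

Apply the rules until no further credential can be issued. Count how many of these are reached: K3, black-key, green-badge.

Holding K20 and L1 grants green-badge (A3).
K3 would need L1, black-key, and green-badge (A2), but black-key is never granted.
black-key would need green-badge and K3 (A1), but K3 is never granted.
green-badge: reached.
Reached: green-badge — 1 of the 3.

1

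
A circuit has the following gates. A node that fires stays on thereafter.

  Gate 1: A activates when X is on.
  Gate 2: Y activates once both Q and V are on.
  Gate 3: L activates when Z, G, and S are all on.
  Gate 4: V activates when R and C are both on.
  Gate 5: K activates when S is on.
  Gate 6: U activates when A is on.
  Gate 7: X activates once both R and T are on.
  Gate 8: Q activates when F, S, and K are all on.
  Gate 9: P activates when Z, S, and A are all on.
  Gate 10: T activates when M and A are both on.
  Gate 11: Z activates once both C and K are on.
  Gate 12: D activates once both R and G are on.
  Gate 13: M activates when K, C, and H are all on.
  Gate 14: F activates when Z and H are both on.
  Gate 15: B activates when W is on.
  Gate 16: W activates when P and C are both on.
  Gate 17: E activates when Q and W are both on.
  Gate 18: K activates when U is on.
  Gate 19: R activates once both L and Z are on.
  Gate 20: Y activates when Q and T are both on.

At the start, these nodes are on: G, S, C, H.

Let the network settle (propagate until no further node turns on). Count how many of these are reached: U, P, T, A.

U would need A (Gate 6), but A never turns on.
P would need Z, S, and A (Gate 9), but A never turns on.
T would need M and A (Gate 10), but A never turns on.
A would need X (Gate 1), but X never turns on.
None of the 4 are reached.

0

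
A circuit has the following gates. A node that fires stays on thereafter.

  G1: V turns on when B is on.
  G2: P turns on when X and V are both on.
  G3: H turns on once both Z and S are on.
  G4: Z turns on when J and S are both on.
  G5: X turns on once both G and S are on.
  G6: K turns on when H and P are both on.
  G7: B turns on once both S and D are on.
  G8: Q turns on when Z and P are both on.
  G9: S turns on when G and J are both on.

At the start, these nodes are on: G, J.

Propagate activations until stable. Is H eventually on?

G9: G and J on → S on.
J and S are on, so Z turns on (G4).
Z and S are on, so H turns on (G3).

Yes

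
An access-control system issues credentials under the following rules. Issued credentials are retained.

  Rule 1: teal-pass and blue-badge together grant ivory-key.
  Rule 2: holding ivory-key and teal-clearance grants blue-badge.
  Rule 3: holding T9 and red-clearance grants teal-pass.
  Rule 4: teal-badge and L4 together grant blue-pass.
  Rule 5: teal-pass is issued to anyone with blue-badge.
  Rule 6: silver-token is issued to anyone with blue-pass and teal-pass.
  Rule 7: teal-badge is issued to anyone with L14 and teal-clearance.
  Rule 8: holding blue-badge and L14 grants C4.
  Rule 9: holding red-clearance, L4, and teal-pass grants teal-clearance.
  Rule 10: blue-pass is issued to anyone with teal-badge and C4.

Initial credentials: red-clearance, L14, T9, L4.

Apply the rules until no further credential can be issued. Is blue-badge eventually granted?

No

blue-badge would need ivory-key and teal-clearance (Rule 2), but ivory-key is never granted.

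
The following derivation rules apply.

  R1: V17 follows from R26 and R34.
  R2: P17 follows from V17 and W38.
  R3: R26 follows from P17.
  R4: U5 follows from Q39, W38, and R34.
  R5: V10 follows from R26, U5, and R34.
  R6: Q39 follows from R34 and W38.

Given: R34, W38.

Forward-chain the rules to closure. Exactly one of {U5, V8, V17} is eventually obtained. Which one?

U5

R34 and W38 hold, so Q39 follows (R6).
From Q39, W38, and R34, R4 gives U5.
V17 would need R26 and R34 (R1), but R26 is never established. No rule produces V8, and it is not given.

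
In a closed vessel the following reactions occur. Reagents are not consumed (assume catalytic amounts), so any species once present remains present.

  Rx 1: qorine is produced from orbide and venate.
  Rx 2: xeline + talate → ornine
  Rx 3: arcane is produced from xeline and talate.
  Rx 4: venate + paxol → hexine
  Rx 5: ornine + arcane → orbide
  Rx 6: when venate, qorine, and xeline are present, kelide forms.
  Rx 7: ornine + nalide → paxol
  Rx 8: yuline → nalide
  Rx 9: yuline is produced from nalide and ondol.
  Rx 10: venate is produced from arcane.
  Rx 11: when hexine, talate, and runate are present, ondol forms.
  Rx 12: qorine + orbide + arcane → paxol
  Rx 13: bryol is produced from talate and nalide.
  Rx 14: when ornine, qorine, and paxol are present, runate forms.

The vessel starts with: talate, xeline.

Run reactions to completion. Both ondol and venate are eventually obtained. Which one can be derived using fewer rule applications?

venate

venate: xeline and talate present → arcane forms (Rx 3). arcane present → venate forms (Rx 10). [2 rule applications]
ondol: xeline and talate present → arcane forms (Rx 3). xeline and talate present → ornine forms (Rx 2). arcane present → venate forms (Rx 10). ornine and arcane present → orbide forms (Rx 5). orbide and venate present → qorine forms (Rx 1). qorine, orbide, and arcane present → paxol forms (Rx 12). ornine, qorine, and paxol present → runate forms (Rx 14). venate and paxol present → hexine forms (Rx 4). hexine, talate, and runate present → ondol forms (Rx 11). [9 rule applications]
venate needs fewer.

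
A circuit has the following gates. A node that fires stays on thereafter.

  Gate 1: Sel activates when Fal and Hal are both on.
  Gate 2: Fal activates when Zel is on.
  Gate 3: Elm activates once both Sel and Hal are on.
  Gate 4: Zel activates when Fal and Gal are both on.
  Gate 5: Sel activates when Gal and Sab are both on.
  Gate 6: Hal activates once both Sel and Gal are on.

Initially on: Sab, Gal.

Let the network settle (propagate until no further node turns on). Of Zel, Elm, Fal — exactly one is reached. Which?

Gate 5: Gal and Sab on → Sel on.
Sel and Gal are on, so Hal activates (Gate 6).
Gate 3: Sel and Hal on → Elm on.
Fal would need Zel (Gate 2), but Zel never turns on. Zel would need Fal and Gal (Gate 4), but Fal never turns on.

Elm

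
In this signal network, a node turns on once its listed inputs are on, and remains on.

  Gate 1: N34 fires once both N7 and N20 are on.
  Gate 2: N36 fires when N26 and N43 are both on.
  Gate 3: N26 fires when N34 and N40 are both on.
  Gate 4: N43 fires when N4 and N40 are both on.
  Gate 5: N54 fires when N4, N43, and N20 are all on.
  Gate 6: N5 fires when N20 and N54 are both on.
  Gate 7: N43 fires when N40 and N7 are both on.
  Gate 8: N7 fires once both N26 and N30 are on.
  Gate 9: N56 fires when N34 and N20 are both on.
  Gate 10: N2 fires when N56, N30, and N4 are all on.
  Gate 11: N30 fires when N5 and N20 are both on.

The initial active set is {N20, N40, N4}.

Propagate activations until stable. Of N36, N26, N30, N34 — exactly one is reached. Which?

N30

Gate 4: N4 and N40 on → N43 on.
N4, N43, and N20 are on, so N54 fires (Gate 5).
Gate 6: N20 and N54 on → N5 on.
Gate 11: N5 and N20 on → N30 on.
N26 would need N34 and N40 (Gate 3), but N34 never turns on. N36 would need N26 and N43 (Gate 2), but N26 never turns on. N34 would need N7 and N20 (Gate 1), but N7 never turns on.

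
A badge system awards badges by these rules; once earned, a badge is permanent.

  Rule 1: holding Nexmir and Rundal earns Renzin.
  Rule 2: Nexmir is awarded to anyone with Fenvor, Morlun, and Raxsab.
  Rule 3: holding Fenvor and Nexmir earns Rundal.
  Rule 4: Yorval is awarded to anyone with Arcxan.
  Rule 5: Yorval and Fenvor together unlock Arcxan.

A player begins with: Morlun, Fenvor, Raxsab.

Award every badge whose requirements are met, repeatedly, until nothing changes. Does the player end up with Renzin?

With Fenvor, Morlun, and Raxsab, Nexmir is earned (Rule 2).
With Fenvor and Nexmir, Rundal is earned (Rule 3).
With Nexmir and Rundal, Renzin is earned (Rule 1).

Yes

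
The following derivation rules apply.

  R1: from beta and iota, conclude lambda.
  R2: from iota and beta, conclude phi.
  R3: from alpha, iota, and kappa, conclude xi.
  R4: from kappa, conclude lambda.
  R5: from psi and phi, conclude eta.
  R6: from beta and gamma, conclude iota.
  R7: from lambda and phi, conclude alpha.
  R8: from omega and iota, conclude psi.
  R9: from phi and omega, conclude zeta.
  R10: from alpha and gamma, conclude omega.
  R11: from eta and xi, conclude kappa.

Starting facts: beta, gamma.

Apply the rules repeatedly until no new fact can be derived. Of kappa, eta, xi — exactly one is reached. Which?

From beta and gamma, R6 gives iota.
From iota and beta, R2 gives phi.
From beta and iota, R1 gives lambda.
lambda and phi hold, so alpha follows (R7).
From alpha and gamma, R10 gives omega.
From omega and iota, R8 gives psi.
From psi and phi, R5 gives eta.
xi would need alpha, iota, and kappa (R3), but kappa is never established. kappa would need eta and xi (R11), but xi is never established.

eta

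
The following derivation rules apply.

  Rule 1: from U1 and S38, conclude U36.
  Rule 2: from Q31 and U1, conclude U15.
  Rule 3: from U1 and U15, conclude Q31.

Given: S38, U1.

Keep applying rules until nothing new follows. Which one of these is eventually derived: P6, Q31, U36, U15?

U36

From U1 and S38, Rule 1 gives U36.
U15 would need Q31 and U1 (Rule 2), but Q31 is never established. Q31 would need U1 and U15 (Rule 3), but U15 is never established. No rule produces P6, and it is not given.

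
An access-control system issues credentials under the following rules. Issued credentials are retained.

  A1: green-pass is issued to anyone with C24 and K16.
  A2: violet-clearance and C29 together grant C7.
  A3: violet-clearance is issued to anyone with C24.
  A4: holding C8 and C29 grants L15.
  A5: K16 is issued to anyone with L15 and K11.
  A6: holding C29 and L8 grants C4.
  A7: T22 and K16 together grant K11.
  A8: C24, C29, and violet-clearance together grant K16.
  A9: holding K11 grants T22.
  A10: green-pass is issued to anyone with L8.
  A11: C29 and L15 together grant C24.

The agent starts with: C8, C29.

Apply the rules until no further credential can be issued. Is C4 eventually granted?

No

C4 would need C29 and L8 (A6), but L8 is never granted.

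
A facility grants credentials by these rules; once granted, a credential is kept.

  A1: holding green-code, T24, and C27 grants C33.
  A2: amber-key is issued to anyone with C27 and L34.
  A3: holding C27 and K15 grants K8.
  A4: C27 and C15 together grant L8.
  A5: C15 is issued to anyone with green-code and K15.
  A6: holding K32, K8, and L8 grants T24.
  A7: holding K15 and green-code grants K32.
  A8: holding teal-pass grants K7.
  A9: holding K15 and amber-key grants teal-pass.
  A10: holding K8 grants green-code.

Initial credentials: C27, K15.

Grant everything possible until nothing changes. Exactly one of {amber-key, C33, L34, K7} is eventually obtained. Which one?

Holding C27 and K15 grants K8 (A3).
Holding K8 grants green-code (A10).
Holding green-code and K15 grants C15 (A5).
Holding K15 and green-code grants K32 (A7).
Holding C27 and C15 grants L8 (A4).
Holding K32, K8, and L8 grants T24 (A6).
Holding green-code, T24, and C27 grants C33 (A1).
K7 would need teal-pass (A8), but teal-pass is never granted. amber-key would need C27 and L34 (A2), but L34 is never granted. No rule produces L34, and it is not given.

C33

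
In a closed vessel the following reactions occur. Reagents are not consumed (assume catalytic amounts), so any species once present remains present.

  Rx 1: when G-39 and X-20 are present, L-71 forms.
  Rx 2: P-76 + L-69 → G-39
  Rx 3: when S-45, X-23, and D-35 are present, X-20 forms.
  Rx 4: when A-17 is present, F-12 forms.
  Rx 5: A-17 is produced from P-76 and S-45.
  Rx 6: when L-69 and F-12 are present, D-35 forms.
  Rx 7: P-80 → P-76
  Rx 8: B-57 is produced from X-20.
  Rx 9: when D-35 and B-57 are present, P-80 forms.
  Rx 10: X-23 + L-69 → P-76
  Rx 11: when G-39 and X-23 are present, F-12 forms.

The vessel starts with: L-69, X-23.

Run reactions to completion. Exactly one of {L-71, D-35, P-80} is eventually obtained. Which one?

X-23 and L-69 present → P-76 forms (Rx 10).
P-76 and L-69 present → G-39 forms (Rx 2).
G-39 and X-23 present → F-12 forms (Rx 11).
L-69 and F-12 present → D-35 forms (Rx 6).
P-80 would need D-35 and B-57 (Rx 9), but B-57 never forms. L-71 would need G-39 and X-20 (Rx 1), but X-20 never forms.

D-35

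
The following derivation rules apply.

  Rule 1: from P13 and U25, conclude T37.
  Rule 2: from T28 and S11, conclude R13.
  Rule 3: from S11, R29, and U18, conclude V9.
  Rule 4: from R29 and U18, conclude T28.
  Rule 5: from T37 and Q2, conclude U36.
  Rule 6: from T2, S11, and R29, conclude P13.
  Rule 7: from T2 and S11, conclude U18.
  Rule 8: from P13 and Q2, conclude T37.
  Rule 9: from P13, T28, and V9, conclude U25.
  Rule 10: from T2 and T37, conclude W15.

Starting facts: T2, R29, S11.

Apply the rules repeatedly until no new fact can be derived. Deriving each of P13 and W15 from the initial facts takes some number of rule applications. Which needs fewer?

P13: From T2, S11, and R29, Rule 6 gives P13. [1 rule application]
W15: From T2, S11, and R29, Rule 6 gives P13. T2 and S11 hold, so U18 follows (Rule 7). From S11, R29, and U18, Rule 3 gives V9. R29 and U18 hold, so T28 follows (Rule 4). From P13, T28, and V9, Rule 9 gives U25. P13 and U25 hold, so T37 follows (Rule 1). From T2 and T37, Rule 10 gives W15. [7 rule applications]
P13 needs fewer.

P13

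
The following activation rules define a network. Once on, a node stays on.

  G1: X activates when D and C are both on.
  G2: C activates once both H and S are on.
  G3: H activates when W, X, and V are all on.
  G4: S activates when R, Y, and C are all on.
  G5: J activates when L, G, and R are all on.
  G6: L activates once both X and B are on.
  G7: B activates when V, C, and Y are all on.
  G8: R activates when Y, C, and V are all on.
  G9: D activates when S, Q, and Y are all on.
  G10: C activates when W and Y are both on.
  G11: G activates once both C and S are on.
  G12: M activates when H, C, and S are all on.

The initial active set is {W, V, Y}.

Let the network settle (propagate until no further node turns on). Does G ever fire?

Yes

G10: W and Y on → C on.
G8: Y, C, and V on → R on.
G4: R, Y, and C on → S on.
G11: C and S on → G on.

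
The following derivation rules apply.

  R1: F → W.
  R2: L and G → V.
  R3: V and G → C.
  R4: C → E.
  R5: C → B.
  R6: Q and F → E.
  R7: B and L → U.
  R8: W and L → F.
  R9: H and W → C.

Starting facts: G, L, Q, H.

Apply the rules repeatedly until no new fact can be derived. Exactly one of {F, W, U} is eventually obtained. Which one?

L and G hold, so V follows (R2).
From V and G, R3 gives C.
From C, R5 gives B.
From B and L, R7 gives U.
W would need F (R1), but F is never established. F would need W and L (R8), but W is never established.

U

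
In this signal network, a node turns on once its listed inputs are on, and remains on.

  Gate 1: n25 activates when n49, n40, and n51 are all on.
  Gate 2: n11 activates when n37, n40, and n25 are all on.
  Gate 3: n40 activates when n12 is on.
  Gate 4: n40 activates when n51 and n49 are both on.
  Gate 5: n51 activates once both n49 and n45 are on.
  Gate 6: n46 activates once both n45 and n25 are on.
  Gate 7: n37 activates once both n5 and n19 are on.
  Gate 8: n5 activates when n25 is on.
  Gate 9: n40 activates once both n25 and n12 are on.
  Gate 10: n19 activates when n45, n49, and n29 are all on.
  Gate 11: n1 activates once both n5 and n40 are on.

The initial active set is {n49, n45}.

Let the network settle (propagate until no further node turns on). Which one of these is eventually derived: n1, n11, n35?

n1

Gate 5: n49 and n45 on → n51 on.
Gate 4: n51 and n49 on → n40 on.
Gate 1: n49, n40, and n51 on → n25 on.
Gate 8: n25 on → n5 on.
Gate 11: n5 and n40 on → n1 on.
No rule produces n35, and it is not given. n11 would need n37, n40, and n25 (Gate 2), but n37 never turns on.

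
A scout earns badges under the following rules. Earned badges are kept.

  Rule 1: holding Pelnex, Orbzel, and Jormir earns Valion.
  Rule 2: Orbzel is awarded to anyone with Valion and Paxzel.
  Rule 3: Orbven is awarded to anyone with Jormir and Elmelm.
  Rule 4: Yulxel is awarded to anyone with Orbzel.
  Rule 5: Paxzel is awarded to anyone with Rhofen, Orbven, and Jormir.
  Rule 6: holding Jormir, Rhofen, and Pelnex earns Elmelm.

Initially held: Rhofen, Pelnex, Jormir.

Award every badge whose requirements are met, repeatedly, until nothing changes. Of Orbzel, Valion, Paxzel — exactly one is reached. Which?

With Jormir, Rhofen, and Pelnex, Elmelm is earned (Rule 6).
With Jormir and Elmelm, Orbven is earned (Rule 3).
With Rhofen, Orbven, and Jormir, Paxzel is earned (Rule 5).
Valion would need Pelnex, Orbzel, and Jormir (Rule 1), but Orbzel is never earned. Orbzel would need Valion and Paxzel (Rule 2), but Valion is never earned.

Paxzel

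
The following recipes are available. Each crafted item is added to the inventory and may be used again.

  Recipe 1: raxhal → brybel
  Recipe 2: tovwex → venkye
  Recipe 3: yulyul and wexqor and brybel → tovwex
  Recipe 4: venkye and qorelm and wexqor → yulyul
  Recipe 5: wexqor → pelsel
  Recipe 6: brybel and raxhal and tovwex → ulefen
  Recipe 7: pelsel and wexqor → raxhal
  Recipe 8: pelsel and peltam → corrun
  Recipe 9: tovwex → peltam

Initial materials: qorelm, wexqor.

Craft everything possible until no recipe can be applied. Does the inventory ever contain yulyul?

No

yulyul would need venkye, qorelm, and wexqor (Recipe 4), but venkye is never obtained.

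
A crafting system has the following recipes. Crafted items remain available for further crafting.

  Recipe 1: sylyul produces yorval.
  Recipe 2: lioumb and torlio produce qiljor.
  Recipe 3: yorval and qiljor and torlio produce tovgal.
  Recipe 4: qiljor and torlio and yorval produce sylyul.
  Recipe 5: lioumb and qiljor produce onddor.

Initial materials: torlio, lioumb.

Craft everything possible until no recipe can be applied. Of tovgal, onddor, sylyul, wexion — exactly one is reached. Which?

onddor

Using Recipe 2, lioumb and torlio make qiljor.
Using Recipe 5, lioumb and qiljor make onddor.
No rule produces wexion, and it is not given. tovgal would need yorval, qiljor, and torlio (Recipe 3), but yorval is never obtained. sylyul would need qiljor, torlio, and yorval (Recipe 4), but yorval is never obtained.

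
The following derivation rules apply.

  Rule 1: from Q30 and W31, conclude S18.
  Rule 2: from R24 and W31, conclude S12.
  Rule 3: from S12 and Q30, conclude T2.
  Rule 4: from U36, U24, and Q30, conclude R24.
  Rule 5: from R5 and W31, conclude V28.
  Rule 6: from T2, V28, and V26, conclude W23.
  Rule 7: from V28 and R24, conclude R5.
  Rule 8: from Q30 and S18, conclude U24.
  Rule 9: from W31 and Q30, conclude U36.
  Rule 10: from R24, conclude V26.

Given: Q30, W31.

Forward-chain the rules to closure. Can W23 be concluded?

No

W23 would need T2, V28, and V26 (Rule 6), but V28 is never established.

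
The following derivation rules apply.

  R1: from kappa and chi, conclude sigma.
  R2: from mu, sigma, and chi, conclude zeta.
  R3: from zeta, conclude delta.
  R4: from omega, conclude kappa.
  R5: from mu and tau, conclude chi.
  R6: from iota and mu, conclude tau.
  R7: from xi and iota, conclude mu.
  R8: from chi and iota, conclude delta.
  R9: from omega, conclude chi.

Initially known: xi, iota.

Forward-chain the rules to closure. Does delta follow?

xi and iota hold, so mu follows (R7).
iota and mu hold, so tau follows (R6).
mu and tau hold, so chi follows (R5).
From chi and iota, R8 gives delta.

Yes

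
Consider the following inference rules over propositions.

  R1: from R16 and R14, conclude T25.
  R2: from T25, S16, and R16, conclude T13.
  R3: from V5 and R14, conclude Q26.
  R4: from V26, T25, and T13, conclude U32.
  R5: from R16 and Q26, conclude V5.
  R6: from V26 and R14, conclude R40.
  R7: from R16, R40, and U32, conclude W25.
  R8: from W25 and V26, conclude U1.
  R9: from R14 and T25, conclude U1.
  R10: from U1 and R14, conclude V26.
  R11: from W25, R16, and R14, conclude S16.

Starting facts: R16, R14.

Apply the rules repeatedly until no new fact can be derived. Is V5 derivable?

No

V5 would need R16 and Q26 (R5), but Q26 is never established.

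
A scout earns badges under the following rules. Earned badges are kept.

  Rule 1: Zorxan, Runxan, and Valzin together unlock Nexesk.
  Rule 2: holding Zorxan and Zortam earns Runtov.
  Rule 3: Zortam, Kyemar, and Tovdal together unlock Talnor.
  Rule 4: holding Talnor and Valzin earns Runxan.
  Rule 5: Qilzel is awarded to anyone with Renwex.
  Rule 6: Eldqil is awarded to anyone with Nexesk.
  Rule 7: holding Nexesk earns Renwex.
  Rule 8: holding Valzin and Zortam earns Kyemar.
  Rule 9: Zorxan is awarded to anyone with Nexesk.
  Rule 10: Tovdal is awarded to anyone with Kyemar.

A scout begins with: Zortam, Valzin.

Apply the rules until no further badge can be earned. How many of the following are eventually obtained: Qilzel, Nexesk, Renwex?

0

Qilzel would need Renwex (Rule 5), but Renwex is never earned.
Nexesk would need Zorxan, Runxan, and Valzin (Rule 1), but Zorxan is never earned.
Renwex would need Nexesk (Rule 7), but Nexesk is never earned.
None of the 3 are reached.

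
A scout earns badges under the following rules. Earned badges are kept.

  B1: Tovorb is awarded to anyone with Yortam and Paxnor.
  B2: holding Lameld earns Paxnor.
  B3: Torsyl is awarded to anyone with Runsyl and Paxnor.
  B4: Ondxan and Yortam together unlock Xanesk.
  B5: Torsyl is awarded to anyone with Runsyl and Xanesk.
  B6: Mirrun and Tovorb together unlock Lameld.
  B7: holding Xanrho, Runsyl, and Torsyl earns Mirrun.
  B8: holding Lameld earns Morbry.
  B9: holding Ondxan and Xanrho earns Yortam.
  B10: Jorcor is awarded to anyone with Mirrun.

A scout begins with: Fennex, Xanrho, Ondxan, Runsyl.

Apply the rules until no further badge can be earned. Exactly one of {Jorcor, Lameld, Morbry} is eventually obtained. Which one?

Jorcor

With Ondxan and Xanrho, Yortam is earned (B9).
With Ondxan and Yortam, Xanesk is earned (B4).
With Runsyl and Xanesk, Torsyl is earned (B5).
With Xanrho, Runsyl, and Torsyl, Mirrun is earned (B7).
With Mirrun, Jorcor is earned (B10).
Morbry would need Lameld (B8), but Lameld is never earned. Lameld would need Mirrun and Tovorb (B6), but Tovorb is never earned.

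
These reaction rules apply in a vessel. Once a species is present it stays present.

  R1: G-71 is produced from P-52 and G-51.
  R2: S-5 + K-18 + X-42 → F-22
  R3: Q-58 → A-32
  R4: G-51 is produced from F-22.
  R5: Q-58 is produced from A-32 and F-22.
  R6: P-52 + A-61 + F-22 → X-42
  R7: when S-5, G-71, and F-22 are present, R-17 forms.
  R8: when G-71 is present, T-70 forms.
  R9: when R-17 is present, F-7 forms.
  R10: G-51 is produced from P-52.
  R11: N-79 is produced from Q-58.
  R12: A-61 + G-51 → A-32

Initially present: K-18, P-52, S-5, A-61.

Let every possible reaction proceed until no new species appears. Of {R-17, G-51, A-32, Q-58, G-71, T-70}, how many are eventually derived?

4

P-52 present → G-51 forms (R10).
A-61 and G-51 present → A-32 forms (R12).
P-52 and G-51 present → G-71 forms (R1).
G-71 present → T-70 forms (R8).
R-17 would need S-5, G-71, and F-22 (R7), but F-22 never forms.
G-51: reached.
A-32: reached.
Q-58 would need A-32 and F-22 (R5), but F-22 never forms.
G-71: reached.
T-70: reached.
Reached: G-51, A-32, G-71, and T-70 — 4 of the 6.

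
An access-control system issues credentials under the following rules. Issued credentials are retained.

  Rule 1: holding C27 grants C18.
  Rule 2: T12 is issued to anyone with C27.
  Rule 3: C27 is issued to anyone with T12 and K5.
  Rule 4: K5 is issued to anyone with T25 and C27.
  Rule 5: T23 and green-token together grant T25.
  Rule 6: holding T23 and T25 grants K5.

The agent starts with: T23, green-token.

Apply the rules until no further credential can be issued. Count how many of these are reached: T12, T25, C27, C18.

Holding T23 and green-token grants T25 (Rule 5).
T12 would need C27 (Rule 2), but C27 is never granted.
T25: reached.
C27 would need T12 and K5 (Rule 3), but T12 is never granted.
C18 would need C27 (Rule 1), but C27 is never granted.
Reached: T25 — 1 of the 4.

1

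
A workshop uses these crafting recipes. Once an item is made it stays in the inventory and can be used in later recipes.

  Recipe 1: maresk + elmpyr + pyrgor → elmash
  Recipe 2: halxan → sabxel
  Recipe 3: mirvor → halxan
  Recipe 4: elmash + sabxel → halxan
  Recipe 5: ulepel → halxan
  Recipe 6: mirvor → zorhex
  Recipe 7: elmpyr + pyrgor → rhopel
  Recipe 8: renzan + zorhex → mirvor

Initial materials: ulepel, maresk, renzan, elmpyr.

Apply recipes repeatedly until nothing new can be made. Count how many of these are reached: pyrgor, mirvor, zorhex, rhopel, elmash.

No rule produces pyrgor, and it is not given.
mirvor would need renzan and zorhex (Recipe 8), but zorhex is never obtained.
zorhex would need mirvor (Recipe 6), but mirvor is never obtained.
rhopel would need elmpyr and pyrgor (Recipe 7), but pyrgor is never obtained.
elmash would need maresk, elmpyr, and pyrgor (Recipe 1), but pyrgor is never obtained.
None of the 5 are reached.

0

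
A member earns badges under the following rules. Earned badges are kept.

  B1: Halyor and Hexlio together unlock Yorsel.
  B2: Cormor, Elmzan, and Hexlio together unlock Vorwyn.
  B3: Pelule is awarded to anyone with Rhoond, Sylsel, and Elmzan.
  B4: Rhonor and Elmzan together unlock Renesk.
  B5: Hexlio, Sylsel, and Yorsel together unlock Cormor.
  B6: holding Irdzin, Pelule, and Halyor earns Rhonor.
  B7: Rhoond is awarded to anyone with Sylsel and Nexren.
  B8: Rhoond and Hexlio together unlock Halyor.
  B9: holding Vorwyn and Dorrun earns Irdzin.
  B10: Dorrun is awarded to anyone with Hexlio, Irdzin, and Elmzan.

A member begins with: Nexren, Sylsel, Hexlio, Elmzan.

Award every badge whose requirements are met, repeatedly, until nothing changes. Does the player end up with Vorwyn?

With Sylsel and Nexren, Rhoond is earned (B7).
With Rhoond and Hexlio, Halyor is earned (B8).
With Halyor and Hexlio, Yorsel is earned (B1).
With Hexlio, Sylsel, and Yorsel, Cormor is earned (B5).
With Cormor, Elmzan, and Hexlio, Vorwyn is earned (B2).

Yes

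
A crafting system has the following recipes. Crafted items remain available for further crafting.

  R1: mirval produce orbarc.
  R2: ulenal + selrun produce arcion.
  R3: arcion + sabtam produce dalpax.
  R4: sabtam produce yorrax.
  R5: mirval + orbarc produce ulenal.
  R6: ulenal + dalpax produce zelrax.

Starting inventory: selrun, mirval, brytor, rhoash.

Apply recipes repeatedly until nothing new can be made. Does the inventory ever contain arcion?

mirval → orbarc (R1).
mirval + orbarc → ulenal (R5).
ulenal + selrun → arcion (R2).

Yes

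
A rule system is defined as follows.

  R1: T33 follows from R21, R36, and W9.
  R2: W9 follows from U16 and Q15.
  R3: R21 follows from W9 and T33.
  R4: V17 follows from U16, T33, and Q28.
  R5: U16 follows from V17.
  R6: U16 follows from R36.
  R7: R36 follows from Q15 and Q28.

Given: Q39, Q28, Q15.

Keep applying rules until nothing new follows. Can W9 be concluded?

From Q15 and Q28, R7 gives R36.
R36 holds, so U16 follows (R6).
From U16 and Q15, R2 gives W9.

Yes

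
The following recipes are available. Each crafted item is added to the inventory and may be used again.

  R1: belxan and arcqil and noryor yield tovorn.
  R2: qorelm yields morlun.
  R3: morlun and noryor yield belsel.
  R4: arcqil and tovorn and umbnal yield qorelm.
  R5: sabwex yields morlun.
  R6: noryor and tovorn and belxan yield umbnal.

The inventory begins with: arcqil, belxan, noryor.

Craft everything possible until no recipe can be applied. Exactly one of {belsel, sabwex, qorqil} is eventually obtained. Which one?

Using R1, belxan, arcqil, and noryor make tovorn.
Using R6, noryor, tovorn, and belxan make umbnal.
Using R4, arcqil, tovorn, and umbnal make qorelm.
qorelm → morlun (R2).
morlun and noryor → belsel (R3).
No rule produces qorqil, and it is not given. No rule produces sabwex, and it is not given.

belsel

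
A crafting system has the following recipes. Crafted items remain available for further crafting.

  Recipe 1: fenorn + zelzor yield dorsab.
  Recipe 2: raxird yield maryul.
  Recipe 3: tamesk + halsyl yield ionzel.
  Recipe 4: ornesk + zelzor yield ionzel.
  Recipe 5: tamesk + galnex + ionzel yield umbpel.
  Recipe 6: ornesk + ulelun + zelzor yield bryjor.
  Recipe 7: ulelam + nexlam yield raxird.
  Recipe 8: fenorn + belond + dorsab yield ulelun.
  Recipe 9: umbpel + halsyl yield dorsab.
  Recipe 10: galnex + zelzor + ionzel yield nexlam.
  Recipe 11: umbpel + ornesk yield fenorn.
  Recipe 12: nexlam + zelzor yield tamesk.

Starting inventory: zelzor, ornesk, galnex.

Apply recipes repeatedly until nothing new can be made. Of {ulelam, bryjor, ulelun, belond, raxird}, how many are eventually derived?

No rule produces ulelam, and it is not given.
bryjor would need ornesk, ulelun, and zelzor (Recipe 6), but ulelun is never obtained.
ulelun would need fenorn, belond, and dorsab (Recipe 8), but belond is never obtained.
No rule produces belond, and it is not given.
raxird would need ulelam and nexlam (Recipe 7), but ulelam is never obtained.
None of the 5 are reached.

0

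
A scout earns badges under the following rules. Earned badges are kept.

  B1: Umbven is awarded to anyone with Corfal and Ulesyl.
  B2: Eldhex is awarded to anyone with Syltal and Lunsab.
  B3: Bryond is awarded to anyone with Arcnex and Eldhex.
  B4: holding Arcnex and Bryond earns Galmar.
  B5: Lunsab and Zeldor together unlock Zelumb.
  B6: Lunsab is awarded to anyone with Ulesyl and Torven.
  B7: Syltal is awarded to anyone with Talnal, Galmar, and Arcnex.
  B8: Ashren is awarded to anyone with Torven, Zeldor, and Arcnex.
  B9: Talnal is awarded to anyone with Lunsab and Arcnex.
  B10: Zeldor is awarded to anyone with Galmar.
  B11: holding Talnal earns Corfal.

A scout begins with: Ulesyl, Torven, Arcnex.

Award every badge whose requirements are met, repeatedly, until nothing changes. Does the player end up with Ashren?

Ashren would need Torven, Zeldor, and Arcnex (B8), but Zeldor is never earned.

No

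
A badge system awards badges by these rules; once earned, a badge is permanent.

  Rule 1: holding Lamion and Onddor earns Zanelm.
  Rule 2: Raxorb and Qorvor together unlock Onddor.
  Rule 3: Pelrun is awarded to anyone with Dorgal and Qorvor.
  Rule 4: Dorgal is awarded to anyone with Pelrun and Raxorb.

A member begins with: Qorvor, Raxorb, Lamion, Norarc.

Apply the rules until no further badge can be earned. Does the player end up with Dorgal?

Dorgal would need Pelrun and Raxorb (Rule 4), but Pelrun is never earned.

No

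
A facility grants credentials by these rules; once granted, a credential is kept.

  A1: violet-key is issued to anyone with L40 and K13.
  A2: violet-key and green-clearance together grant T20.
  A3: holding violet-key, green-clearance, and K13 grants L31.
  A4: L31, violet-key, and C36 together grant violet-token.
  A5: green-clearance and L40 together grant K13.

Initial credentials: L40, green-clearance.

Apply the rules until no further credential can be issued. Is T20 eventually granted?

Yes

Holding green-clearance and L40 grants K13 (A5).
Holding L40 and K13 grants violet-key (A1).
Holding violet-key and green-clearance grants T20 (A2).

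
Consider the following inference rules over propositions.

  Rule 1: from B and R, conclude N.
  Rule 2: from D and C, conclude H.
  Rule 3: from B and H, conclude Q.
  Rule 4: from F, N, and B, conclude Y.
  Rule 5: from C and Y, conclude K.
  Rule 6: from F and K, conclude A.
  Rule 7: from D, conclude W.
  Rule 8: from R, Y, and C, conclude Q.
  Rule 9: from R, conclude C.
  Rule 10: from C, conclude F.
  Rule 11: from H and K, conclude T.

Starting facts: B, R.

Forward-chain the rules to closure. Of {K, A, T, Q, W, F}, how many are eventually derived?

4

B and R hold, so N follows (Rule 1).
From R, Rule 9 gives C.
C holds, so F follows (Rule 10).
From F, N, and B, Rule 4 gives Y.
R, Y, and C hold, so Q follows (Rule 8).
C and Y hold, so K follows (Rule 5).
F and K hold, so A follows (Rule 6).
K: reached.
A: reached.
T would need H and K (Rule 11), but H is never established.
Q: reached.
W would need D (Rule 7), but D is never established.
F: reached.
Reached: K, A, Q, and F — 4 of the 6.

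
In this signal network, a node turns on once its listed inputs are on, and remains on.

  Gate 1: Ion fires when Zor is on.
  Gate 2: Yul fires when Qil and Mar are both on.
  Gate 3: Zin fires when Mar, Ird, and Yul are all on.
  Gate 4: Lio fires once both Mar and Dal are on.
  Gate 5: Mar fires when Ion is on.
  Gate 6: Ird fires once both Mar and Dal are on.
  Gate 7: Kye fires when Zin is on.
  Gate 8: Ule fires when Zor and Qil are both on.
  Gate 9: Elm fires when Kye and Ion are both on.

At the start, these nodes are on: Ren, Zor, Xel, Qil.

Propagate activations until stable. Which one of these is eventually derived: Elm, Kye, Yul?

Gate 1: Zor on → Ion on.
Ion is on, so Mar fires (Gate 5).
Qil and Mar are on, so Yul fires (Gate 2).
Kye would need Zin (Gate 7), but Zin never turns on. Elm would need Kye and Ion (Gate 9), but Kye never turns on.

Yul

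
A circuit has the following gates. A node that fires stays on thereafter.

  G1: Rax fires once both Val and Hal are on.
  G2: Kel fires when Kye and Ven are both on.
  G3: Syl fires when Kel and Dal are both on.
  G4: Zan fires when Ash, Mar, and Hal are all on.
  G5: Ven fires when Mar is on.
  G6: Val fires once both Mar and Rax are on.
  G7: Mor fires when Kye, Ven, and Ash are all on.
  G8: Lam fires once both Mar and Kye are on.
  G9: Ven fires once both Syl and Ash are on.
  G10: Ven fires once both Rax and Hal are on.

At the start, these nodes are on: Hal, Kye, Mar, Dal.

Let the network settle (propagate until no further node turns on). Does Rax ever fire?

Rax would need Val and Hal (G1), but Val never turns on.

No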